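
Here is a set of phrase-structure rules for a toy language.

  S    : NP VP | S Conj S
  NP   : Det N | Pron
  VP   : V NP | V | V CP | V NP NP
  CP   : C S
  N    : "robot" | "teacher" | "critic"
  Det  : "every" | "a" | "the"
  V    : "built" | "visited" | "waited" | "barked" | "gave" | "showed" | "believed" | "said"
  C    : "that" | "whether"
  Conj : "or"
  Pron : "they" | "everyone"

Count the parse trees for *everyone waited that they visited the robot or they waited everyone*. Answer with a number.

The two bracketings:
[S [NP [Pron everyone]] [VP [V waited] [CP [C that] [S [S [NP [Pron they]] [VP [V visited] [NP [Det the] [N robot]]]] [Conj or] [S [NP [Pron they]] [VP [V waited] [NP [Pron everyone]]]]]]]]
[S [S [NP [Pron everyone]] [VP [V waited] [CP [C that] [S [NP [Pron they]] [VP [V visited] [NP [Det the] [N robot]]]]]]] [Conj or] [S [NP [Pron they]] [VP [V waited] [NP [Pron everyone]]]]]
The trees differ in how a recursive rule is bracketed over the same span.

2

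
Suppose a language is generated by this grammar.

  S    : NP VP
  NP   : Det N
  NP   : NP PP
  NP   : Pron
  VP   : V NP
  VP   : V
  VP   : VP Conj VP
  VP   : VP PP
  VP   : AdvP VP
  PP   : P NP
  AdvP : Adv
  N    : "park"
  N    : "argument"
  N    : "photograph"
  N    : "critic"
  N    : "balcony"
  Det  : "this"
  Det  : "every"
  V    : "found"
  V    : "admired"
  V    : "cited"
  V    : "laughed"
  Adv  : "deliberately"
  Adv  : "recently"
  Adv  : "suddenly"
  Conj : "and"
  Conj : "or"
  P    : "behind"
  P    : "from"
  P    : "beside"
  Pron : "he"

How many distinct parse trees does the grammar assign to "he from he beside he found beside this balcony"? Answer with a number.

2

The two bracketings:
[S [NP [NP [Pron he]] [PP [P from] [NP [NP [Pron he]] [PP [P beside] [NP [Pron he]]]]]] [VP [VP [V found]] [PP [P beside] [NP [Det this] [N balcony]]]]]
[S [NP [NP [NP [Pron he]] [PP [P from] [NP [Pron he]]]] [PP [P beside] [NP [Pron he]]]] [VP [VP [V found]] [PP [P beside] [NP [Det this] [N balcony]]]]]
The trees differ in how a recursive rule is bracketed over the same span.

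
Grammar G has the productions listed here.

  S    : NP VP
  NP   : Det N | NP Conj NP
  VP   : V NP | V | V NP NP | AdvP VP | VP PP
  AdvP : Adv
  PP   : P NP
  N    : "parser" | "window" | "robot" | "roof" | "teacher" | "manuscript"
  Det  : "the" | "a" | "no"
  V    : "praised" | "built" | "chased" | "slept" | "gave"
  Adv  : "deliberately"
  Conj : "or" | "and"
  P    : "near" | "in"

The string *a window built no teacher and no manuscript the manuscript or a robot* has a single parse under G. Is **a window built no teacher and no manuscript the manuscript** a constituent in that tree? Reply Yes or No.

No

[S [NP [Det a] [N window]] [VP [V built] [NP [NP [Det no] [N teacher]] [Conj and] [NP [Det no] [N manuscript]]] [NP [NP [Det the] [N manuscript]] [Conj or] [NP [Det a] [N robot]]]]]
The smallest constituent containing 'a window built no teacher and no manuscript the manuscript' is the S spanning 'a window built no teacher and no manuscript the manuscript or a robot'; no single node in the tree dominates exactly the given words.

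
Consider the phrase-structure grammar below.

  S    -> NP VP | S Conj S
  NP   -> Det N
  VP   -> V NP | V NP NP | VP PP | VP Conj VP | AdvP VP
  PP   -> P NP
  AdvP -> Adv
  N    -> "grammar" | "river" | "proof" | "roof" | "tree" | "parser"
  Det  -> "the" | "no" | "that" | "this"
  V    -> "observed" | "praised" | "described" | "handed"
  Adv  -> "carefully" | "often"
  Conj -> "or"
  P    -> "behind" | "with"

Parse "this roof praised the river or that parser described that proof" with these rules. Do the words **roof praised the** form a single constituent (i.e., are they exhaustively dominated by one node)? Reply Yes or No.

[S [S [NP [Det this] [N roof]] [VP [V praised] [NP [Det the] [N river]]]] [Conj or] [S [NP [Det that] [N parser]] [VP [V described] [NP [Det that] [N proof]]]]]
The smallest constituent containing 'roof praised the' is the S spanning 'this roof praised the river'; no single node in the tree dominates exactly the given words.

No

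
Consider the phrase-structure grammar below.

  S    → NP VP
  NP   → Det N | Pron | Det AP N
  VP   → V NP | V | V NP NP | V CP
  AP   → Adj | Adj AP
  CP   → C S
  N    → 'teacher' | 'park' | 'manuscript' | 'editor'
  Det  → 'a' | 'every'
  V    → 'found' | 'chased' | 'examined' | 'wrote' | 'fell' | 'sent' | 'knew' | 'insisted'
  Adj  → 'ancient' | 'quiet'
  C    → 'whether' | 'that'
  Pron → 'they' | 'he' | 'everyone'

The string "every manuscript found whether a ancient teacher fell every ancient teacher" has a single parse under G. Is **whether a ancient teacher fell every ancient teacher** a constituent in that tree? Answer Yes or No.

Yes

[S [NP [Det every] [N manuscript]] [VP [V found] [CP [C whether] [S [NP [Det a] [AP [Adj ancient]] [N teacher]] [VP [V fell] [NP [Det every] [AP [Adj ancient]] [N teacher]]]]]]]
The words 'whether a ancient teacher fell every ancient teacher' are exhaustively dominated by a single CP node (built by CP → C S), so they form a constituent.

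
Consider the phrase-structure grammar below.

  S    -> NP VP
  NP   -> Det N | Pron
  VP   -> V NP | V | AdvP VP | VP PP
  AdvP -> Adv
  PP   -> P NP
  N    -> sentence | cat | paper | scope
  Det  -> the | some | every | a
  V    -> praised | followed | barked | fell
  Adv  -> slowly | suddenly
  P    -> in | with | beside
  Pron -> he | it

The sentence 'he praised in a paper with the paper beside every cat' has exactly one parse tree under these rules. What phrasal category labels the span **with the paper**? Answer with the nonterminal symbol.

[S [NP [Pron he]] [VP [VP [VP [VP [V praised]] [PP [P in] [NP [Det a] [N paper]]]] [PP [P with] [NP [Det the] [N paper]]]] [PP [P beside] [NP [Det every] [N cat]]]]]
The span 'with the paper' is the PP node built by PP → P NP.

PP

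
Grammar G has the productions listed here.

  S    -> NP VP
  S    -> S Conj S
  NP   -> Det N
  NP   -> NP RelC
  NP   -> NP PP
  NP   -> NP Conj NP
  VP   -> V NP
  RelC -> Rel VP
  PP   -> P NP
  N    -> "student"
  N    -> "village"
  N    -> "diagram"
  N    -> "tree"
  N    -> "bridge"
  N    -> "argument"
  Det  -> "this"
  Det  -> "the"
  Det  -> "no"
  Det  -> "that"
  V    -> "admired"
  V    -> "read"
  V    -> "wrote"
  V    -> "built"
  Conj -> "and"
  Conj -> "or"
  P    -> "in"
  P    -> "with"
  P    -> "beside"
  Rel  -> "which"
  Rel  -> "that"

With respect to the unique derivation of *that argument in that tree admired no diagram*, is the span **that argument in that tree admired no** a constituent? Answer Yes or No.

No

[S [NP [NP [Det that] [N argument]] [PP [P in] [NP [Det that] [N tree]]]] [VP [V admired] [NP [Det no] [N diagram]]]]
The smallest constituent containing 'that argument in that tree admired no' is the S spanning 'that argument in that tree admired no diagram'; no single node in the tree dominates exactly the given words.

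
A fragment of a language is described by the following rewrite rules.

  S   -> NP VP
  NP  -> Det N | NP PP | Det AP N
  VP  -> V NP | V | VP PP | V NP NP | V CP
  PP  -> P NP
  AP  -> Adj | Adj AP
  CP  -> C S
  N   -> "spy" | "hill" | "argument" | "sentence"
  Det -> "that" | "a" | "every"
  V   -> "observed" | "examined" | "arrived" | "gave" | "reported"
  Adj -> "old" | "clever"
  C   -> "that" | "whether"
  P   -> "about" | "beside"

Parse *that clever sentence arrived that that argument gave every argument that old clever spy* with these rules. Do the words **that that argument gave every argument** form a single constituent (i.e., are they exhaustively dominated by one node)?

[S [NP [Det that] [AP [Adj clever]] [N sentence]] [VP [V arrived] [CP [C that] [S [NP [Det that] [N argument]] [VP [V gave] [NP [Det every] [N argument]] [NP [Det that] [AP [Adj old] [AP [Adj clever]]] [N spy]]]]]]]
The smallest constituent containing 'that that argument gave every argument' is the CP spanning 'that that argument gave every argument that old clever spy'; no single node in the tree dominates exactly the given words.

No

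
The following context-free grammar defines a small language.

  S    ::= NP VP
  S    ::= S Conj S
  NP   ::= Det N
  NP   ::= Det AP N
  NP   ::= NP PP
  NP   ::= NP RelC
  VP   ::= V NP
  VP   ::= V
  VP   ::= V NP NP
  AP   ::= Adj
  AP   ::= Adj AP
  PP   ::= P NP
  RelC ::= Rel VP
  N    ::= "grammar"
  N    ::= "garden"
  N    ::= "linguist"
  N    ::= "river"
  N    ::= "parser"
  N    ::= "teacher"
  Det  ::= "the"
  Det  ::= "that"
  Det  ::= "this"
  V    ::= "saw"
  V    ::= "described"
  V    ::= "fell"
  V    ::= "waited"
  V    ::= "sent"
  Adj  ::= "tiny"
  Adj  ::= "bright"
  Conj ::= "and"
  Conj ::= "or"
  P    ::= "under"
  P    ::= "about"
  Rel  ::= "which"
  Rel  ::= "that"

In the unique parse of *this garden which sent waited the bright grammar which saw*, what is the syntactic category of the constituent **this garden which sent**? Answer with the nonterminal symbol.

NP

[S [NP [NP [Det this] [N garden]] [RelC [Rel which] [VP [V sent]]]] [VP [V waited] [NP [NP [Det the] [AP [Adj bright]] [N grammar]] [RelC [Rel which] [VP [V saw]]]]]]
The span 'this garden which sent' is the NP node built by NP → NP RelC.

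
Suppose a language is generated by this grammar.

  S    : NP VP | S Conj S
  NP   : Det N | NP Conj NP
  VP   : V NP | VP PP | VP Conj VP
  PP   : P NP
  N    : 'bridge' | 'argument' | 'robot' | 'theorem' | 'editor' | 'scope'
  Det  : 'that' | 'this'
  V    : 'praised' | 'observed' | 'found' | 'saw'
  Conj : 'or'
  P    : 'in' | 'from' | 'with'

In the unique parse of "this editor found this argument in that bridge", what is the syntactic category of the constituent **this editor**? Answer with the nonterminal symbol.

S
  NP
    Det: this
    N: editor
  VP
    VP
      V: found
      NP
        Det: this
        N: argument
    PP
      P: in
      NP
        Det: that
        N: bridge
The span 'this editor' is the NP node built by NP → Det N.

NP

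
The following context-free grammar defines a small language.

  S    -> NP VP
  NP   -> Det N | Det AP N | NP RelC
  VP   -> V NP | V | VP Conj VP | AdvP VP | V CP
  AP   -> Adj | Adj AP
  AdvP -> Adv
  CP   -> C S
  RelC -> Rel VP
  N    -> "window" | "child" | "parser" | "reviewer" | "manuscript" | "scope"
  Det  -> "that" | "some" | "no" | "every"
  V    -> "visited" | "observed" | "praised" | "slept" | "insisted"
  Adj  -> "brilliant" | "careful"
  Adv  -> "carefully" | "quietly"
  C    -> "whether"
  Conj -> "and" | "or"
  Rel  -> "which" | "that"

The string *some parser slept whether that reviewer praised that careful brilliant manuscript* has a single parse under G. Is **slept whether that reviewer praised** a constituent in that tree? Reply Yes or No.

[S [NP [Det some] [N parser]] [VP [V slept] [CP [C whether] [S [NP [Det that] [N reviewer]] [VP [V praised] [NP [Det that] [AP [Adj careful] [AP [Adj brilliant]]] [N manuscript]]]]]]]
The smallest constituent containing 'slept whether that reviewer praised' is the VP spanning 'slept whether that reviewer praised that careful brilliant manuscript'; no single node in the tree dominates exactly the given words.

No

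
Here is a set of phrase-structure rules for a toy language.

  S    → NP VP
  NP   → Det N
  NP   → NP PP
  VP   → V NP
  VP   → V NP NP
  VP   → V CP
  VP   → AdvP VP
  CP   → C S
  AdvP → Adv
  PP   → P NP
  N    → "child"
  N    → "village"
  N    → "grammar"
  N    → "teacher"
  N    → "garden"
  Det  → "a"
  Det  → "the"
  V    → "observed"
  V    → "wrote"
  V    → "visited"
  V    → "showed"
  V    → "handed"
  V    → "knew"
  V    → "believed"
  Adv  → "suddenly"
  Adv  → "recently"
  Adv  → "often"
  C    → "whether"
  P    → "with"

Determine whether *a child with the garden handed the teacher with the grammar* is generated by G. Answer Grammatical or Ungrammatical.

Grammatical

S
  NP
    NP
      Det: a
      N: child
    PP
      P: with
      NP
        Det: the
        N: garden
  VP
    V: handed
    NP
      NP
        Det: the
        N: teacher
      PP
        P: with
        NP
          Det: the
          N: grammar
Every word is introduced by a lexical rule and the phrasal rules combine the resulting categories into a single S.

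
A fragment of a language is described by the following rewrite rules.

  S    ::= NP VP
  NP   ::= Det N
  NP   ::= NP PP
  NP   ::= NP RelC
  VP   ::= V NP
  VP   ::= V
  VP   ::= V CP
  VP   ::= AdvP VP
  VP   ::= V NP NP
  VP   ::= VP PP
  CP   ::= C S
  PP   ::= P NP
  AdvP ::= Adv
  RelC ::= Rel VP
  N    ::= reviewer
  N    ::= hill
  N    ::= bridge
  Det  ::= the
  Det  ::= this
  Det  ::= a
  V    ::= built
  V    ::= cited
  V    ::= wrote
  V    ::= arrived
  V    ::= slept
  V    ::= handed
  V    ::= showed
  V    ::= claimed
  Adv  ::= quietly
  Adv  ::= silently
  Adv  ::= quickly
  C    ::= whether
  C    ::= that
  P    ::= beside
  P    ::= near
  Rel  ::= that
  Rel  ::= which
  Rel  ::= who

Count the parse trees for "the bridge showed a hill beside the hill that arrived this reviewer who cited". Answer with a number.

9

Two of the 9 distinct bracketings:
[S [NP [Det the] [N bridge]] [VP [V showed] [NP [NP [Det a] [N hill]] [PP [P beside] [NP [NP [Det the] [N hill]] [RelC [Rel that] [VP [V arrived] [NP [NP [Det this] [N reviewer]] [RelC [Rel who] [VP [V cited]]]]]]]]]]]
[S [NP [Det the] [N bridge]] [VP [V showed] [NP [NP [Det a] [N hill]] [PP [P beside] [NP [NP [NP [Det the] [N hill]] [RelC [Rel that] [VP [V arrived] [NP [Det this] [N reviewer]]]]] [RelC [Rel who] [VP [V cited]]]]]]]]
The trees differ in how a recursive rule is bracketed over the same span.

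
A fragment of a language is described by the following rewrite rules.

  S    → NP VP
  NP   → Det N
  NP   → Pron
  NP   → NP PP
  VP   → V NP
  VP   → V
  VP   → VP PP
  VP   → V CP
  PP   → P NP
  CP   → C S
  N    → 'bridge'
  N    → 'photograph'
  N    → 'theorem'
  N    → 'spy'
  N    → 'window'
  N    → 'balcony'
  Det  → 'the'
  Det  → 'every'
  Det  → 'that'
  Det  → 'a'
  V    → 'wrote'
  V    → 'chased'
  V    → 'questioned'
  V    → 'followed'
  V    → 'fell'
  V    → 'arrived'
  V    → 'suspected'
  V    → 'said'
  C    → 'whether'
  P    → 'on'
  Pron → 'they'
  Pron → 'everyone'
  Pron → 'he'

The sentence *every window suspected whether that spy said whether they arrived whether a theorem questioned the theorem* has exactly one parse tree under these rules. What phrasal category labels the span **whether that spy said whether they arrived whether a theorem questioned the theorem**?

CP

[S [NP [Det every] [N window]] [VP [V suspected] [CP [C whether] [S [NP [Det that] [N spy]] [VP [V said] [CP [C whether] [S [NP [Pron they]] [VP [V arrived] [CP [C whether] [S [NP [Det a] [N theorem]] [VP [V questioned] [NP [Det the] [N theorem]]]]]]]]]]]]]
The span 'whether that spy said whether they arrived whether a theorem questioned the theorem' is the CP node built by CP → C S.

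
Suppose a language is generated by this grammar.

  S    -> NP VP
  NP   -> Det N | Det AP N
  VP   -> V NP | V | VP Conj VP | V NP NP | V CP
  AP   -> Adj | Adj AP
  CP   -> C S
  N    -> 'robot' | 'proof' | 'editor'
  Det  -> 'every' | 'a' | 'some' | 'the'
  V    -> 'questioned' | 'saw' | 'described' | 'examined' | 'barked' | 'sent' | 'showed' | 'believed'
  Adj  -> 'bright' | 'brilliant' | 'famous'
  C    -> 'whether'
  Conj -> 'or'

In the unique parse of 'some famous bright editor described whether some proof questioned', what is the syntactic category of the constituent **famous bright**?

AP

[S [NP [Det some] [AP [Adj famous] [AP [Adj bright]]] [N editor]] [VP [V described] [CP [C whether] [S [NP [Det some] [N proof]] [VP [V questioned]]]]]]
The span 'famous bright' is the AP node built by AP → Adj AP.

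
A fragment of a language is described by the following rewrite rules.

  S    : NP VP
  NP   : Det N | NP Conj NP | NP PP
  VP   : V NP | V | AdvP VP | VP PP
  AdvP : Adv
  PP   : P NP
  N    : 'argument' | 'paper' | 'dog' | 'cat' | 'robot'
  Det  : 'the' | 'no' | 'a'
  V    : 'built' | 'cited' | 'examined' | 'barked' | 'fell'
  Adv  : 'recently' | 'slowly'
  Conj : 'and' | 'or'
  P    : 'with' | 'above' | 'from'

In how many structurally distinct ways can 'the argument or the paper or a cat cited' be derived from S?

2

The two bracketings:
[S [NP [NP [Det the] [N argument]] [Conj or] [NP [NP [Det the] [N paper]] [Conj or] [NP [Det a] [N cat]]]] [VP [V cited]]]
[S [NP [NP [NP [Det the] [N argument]] [Conj or] [NP [Det the] [N paper]]] [Conj or] [NP [Det a] [N cat]]] [VP [V cited]]]
The trees differ in how a recursive rule is bracketed over the same span.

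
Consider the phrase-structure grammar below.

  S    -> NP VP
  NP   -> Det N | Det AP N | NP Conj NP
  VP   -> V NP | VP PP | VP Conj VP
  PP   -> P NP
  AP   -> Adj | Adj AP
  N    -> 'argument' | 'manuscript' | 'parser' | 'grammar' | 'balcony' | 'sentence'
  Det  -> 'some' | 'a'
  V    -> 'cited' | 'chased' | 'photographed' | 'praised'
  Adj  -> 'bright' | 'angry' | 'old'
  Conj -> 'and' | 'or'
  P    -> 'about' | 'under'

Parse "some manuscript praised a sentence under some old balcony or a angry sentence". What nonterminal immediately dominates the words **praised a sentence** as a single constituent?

S
  NP
    Det: some
    N: manuscript
  VP
    VP
      V: praised
      NP
        Det: a
        N: sentence
    PP
      P: under
      NP
        NP
          Det: some
          AP
            Adj: old
          N: balcony
        Conj: or
        NP
          Det: a
          AP
            Adj: angry
          N: sentence
The span 'praised a sentence' is the VP node built by VP → V NP.

VP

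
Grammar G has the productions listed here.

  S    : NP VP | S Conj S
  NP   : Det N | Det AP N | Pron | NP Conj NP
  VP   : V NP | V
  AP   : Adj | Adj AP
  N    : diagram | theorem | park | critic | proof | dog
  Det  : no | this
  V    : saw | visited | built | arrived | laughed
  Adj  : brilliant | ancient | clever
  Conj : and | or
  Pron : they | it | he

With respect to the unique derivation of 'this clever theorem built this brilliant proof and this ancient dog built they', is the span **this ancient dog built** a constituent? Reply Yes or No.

[S [S [NP [Det this] [AP [Adj clever]] [N theorem]] [VP [V built] [NP [Det this] [AP [Adj brilliant]] [N proof]]]] [Conj and] [S [NP [Det this] [AP [Adj ancient]] [N dog]] [VP [V built] [NP [Pron they]]]]]
The smallest constituent containing 'this ancient dog built' is the S spanning 'this ancient dog built they'; no single node in the tree dominates exactly the given words.

No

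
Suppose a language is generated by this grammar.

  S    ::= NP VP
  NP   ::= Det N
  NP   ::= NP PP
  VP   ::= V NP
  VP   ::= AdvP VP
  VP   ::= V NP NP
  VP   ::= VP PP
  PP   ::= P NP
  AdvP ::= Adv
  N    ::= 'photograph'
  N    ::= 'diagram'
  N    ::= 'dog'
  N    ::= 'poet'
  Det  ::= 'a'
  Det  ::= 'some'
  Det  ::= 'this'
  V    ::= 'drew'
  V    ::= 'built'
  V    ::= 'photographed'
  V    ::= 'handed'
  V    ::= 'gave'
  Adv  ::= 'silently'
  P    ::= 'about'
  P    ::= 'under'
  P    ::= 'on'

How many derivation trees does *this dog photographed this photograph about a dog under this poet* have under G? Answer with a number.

Two of the 5 distinct bracketings:
[S [NP [Det this] [N dog]] [VP [V photographed] [NP [NP [Det this] [N photograph]] [PP [P about] [NP [NP [Det a] [N dog]] [PP [P under] [NP [Det this] [N poet]]]]]]]]
[S [NP [Det this] [N dog]] [VP [V photographed] [NP [NP [NP [Det this] [N photograph]] [PP [P about] [NP [Det a] [N dog]]]] [PP [P under] [NP [Det this] [N poet]]]]]]
The trees differ in how a recursive rule is bracketed over the same span.

5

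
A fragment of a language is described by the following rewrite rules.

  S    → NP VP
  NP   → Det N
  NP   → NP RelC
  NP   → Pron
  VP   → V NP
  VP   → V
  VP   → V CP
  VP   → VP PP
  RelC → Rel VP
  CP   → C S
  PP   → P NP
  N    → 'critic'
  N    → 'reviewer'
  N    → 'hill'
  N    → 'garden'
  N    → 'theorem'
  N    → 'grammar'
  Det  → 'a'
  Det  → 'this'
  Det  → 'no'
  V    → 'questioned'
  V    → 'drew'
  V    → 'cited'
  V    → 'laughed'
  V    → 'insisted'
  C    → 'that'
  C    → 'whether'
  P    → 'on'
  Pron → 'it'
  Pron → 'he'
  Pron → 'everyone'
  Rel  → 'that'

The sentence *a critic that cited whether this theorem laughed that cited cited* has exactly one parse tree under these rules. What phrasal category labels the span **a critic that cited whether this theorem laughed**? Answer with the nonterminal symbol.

NP

S
  NP
    NP
      NP
        Det: a
        N: critic
      RelC
        Rel: that
        VP
          V: cited
          CP
            C: whether
            S
              NP
                Det: this
                N: theorem
              VP
                V: laughed
    RelC
      Rel: that
      VP
        V: cited
  VP
    V: cited
The span 'a critic that cited whether this theorem laughed' is the NP node built by NP → NP RelC.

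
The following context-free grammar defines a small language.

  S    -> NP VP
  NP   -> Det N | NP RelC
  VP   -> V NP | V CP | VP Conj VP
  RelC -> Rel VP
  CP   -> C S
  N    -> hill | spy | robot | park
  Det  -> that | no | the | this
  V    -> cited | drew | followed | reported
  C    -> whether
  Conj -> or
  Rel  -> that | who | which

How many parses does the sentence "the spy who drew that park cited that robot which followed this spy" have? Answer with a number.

[S [NP [NP [Det the] [N spy]] [RelC [Rel who] [VP [V drew] [NP [Det that] [N park]]]]] [VP [V cited] [NP [NP [Det that] [N robot]] [RelC [Rel which] [VP [V followed] [NP [Det this] [N spy]]]]]]]
No rule offers an alternative attachment or grouping for any span, so this is the only derivation.

1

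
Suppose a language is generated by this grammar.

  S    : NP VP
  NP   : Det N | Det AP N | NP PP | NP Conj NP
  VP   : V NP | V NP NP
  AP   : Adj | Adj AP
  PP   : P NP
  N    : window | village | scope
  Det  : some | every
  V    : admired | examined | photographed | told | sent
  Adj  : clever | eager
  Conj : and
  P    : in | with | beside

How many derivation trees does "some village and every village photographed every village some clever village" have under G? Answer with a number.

[S [NP [NP [Det some] [N village]] [Conj and] [NP [Det every] [N village]]] [VP [V photographed] [NP [Det every] [N village]] [NP [Det some] [AP [Adj clever]] [N village]]]]
No rule offers an alternative attachment or grouping for any span, so this is the only derivation.

1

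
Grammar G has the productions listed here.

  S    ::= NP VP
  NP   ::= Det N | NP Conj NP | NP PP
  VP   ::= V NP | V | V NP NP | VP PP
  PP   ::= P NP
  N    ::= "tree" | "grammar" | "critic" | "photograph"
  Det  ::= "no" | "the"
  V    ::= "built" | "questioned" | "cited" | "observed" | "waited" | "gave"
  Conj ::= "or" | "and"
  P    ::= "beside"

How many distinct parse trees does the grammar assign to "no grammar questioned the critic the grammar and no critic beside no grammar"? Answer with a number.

Two of the 3 distinct bracketings:
[S [NP [Det no] [N grammar]] [VP [V questioned] [NP [Det the] [N critic]] [NP [NP [Det the] [N grammar]] [Conj and] [NP [NP [Det no] [N critic]] [PP [P beside] [NP [Det no] [N grammar]]]]]]]
[S [NP [Det no] [N grammar]] [VP [V questioned] [NP [Det the] [N critic]] [NP [NP [NP [Det the] [N grammar]] [Conj and] [NP [Det no] [N critic]]] [PP [P beside] [NP [Det no] [N grammar]]]]]]
The trees differ in how a recursive rule is bracketed over the same span.

3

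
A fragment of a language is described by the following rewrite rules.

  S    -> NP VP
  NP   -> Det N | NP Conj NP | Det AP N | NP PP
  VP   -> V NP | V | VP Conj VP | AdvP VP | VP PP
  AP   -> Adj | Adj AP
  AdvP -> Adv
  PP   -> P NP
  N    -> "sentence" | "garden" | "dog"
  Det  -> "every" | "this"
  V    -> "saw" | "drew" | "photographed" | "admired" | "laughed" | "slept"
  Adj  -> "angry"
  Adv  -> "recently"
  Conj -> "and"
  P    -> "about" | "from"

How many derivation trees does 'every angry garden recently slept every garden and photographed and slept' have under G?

Two of the 5 distinct bracketings:
[S [NP [Det every] [AP [Adj angry]] [N garden]] [VP [VP [AdvP [Adv recently]] [VP [V slept] [NP [Det every] [N garden]]]] [Conj and] [VP [VP [V photographed]] [Conj and] [VP [V slept]]]]]
[S [NP [Det every] [AP [Adj angry]] [N garden]] [VP [VP [VP [AdvP [Adv recently]] [VP [V slept] [NP [Det every] [N garden]]]] [Conj and] [VP [V photographed]]] [Conj and] [VP [V slept]]]]
The trees differ in how a recursive rule is bracketed over the same span.

5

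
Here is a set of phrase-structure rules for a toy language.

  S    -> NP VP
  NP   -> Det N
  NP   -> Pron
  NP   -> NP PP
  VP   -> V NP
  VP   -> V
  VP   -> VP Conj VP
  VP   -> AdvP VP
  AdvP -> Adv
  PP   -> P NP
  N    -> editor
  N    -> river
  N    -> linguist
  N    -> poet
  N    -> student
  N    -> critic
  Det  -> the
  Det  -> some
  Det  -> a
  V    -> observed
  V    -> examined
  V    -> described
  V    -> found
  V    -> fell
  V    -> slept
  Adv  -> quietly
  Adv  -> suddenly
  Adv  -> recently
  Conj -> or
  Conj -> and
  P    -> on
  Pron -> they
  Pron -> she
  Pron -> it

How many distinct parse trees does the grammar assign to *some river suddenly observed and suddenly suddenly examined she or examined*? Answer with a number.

Two of the 9 distinct bracketings:
[S [NP [Det some] [N river]] [VP [VP [AdvP [Adv suddenly]] [VP [V observed]]] [Conj and] [VP [VP [AdvP [Adv suddenly]] [VP [AdvP [Adv suddenly]] [VP [V examined] [NP [Pron she]]]]] [Conj or] [VP [V examined]]]]]
[S [NP [Det some] [N river]] [VP [VP [AdvP [Adv suddenly]] [VP [V observed]]] [Conj and] [VP [AdvP [Adv suddenly]] [VP [VP [AdvP [Adv suddenly]] [VP [V examined] [NP [Pron she]]]] [Conj or] [VP [V examined]]]]]]
The trees differ in how a recursive rule is bracketed over the same span.

9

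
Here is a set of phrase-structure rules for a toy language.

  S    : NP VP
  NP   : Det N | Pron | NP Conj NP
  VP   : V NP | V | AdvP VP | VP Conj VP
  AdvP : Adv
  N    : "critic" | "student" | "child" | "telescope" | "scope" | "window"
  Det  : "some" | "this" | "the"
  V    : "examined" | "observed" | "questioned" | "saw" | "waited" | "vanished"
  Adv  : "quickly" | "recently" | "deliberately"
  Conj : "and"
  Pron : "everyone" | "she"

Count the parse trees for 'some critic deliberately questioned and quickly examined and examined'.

Two of the 7 distinct bracketings:
[S [NP [Det some] [N critic]] [VP [AdvP [Adv deliberately]] [VP [VP [V questioned]] [Conj and] [VP [AdvP [Adv quickly]] [VP [VP [V examined]] [Conj and] [VP [V examined]]]]]]]
[S [NP [Det some] [N critic]] [VP [AdvP [Adv deliberately]] [VP [VP [V questioned]] [Conj and] [VP [VP [AdvP [Adv quickly]] [VP [V examined]]] [Conj and] [VP [V examined]]]]]]
The trees differ in how a recursive rule is bracketed over the same span.

7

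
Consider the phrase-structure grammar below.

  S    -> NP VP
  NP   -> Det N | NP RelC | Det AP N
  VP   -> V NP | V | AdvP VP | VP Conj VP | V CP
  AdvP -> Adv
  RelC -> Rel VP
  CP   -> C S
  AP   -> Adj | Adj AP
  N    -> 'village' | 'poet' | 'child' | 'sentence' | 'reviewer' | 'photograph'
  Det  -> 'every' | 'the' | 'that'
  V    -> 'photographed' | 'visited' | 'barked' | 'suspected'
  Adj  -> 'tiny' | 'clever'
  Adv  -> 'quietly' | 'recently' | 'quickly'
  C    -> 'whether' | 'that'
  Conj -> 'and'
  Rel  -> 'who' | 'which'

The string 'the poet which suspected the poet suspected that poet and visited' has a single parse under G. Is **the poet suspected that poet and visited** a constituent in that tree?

[S [NP [NP [Det the] [N poet]] [RelC [Rel which] [VP [V suspected] [NP [Det the] [N poet]]]]] [VP [VP [V suspected] [NP [Det that] [N poet]]] [Conj and] [VP [V visited]]]]
The smallest constituent containing 'the poet suspected that poet and visited' is the S spanning 'the poet which suspected the poet suspected that poet and visited'; no single node in the tree dominates exactly the given words.

No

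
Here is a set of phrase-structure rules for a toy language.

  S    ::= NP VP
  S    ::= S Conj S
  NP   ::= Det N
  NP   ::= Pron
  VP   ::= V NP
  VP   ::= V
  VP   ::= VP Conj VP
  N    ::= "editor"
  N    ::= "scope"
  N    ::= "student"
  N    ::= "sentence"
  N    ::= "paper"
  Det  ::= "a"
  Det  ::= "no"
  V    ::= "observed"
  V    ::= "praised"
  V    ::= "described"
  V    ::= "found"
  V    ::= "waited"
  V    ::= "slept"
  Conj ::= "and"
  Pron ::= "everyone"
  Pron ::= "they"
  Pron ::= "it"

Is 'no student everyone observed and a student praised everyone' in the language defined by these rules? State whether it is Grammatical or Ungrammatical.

An N word can never sit immediately before a Pron word in any string this grammar generates, so the substring 'student everyone' rules out a derivation.

Ungrammatical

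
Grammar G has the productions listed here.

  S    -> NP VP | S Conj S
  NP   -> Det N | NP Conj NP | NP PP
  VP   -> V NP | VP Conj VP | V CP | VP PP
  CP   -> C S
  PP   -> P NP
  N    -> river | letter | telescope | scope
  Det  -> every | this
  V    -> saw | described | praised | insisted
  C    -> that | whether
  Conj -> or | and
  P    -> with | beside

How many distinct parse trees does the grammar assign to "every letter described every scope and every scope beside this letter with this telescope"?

9

Two of the 9 distinct bracketings:
[S [NP [Det every] [N letter]] [VP [V described] [NP [NP [Det every] [N scope]] [Conj and] [NP [NP [Det every] [N scope]] [PP [P beside] [NP [NP [Det this] [N letter]] [PP [P with] [NP [Det this] [N telescope]]]]]]]]]
[S [NP [Det every] [N letter]] [VP [V described] [NP [NP [Det every] [N scope]] [Conj and] [NP [NP [NP [Det every] [N scope]] [PP [P beside] [NP [Det this] [N letter]]]] [PP [P with] [NP [Det this] [N telescope]]]]]]]
The trees differ in how a recursive rule is bracketed over the same span.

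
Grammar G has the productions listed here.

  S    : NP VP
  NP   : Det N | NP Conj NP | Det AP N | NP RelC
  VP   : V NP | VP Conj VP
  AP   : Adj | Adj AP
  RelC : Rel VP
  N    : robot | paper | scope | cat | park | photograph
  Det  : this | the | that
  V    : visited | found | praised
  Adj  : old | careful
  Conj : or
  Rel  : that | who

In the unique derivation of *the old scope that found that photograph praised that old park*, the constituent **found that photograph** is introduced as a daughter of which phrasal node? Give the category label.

RelC

[S [NP [NP [Det the] [AP [Adj old]] [N scope]] [RelC [Rel that] [VP [V found] [NP [Det that] [N photograph]]]]] [VP [V praised] [NP [Det that] [AP [Adj old]] [N park]]]]
The span 'found that photograph' is the VP node built by VP → V NP.
Its mother is the RelC built by RelC → Rel VP.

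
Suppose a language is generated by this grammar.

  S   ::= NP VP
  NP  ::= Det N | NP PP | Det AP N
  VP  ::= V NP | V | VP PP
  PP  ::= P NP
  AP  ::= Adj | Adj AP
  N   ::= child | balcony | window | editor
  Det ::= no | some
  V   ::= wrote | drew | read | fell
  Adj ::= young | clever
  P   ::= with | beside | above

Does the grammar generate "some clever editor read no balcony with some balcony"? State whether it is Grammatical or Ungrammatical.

S
  NP
    Det: some
    AP
      Adj: clever
    N: editor
  VP
    V: read
    NP
      NP
        Det: no
        N: balcony
      PP
        P: with
        NP
          Det: some
          N: balcony
The bracketing above is licensed at every node by one of the given productions, with S at the root.

Grammatical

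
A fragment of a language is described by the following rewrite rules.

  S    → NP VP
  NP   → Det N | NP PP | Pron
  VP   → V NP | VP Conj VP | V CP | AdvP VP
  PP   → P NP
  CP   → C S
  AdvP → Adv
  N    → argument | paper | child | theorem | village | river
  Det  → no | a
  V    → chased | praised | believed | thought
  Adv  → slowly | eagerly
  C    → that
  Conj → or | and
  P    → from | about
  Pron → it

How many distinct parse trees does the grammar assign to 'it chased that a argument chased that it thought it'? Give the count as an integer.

[S [NP [Pron it]] [VP [V chased] [CP [C that] [S [NP [Det a] [N argument]] [VP [V chased] [CP [C that] [S [NP [Pron it]] [VP [V thought] [NP [Pron it]]]]]]]]]]
No rule offers an alternative attachment or grouping for any span, so this is the only derivation.

1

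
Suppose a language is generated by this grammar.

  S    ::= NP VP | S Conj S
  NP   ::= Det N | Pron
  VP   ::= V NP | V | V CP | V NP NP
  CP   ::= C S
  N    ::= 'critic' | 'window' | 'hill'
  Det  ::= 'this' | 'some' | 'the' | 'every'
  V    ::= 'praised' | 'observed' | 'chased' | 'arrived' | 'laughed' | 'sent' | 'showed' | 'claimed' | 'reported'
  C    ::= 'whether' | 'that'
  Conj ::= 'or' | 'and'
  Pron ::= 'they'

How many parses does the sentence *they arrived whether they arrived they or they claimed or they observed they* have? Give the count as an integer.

5

Two of the 5 distinct bracketings:
[S [NP [Pron they]] [VP [V arrived] [CP [C whether] [S [S [NP [Pron they]] [VP [V arrived] [NP [Pron they]]]] [Conj or] [S [S [NP [Pron they]] [VP [V claimed]]] [Conj or] [S [NP [Pron they]] [VP [V observed] [NP [Pron they]]]]]]]]]
[S [NP [Pron they]] [VP [V arrived] [CP [C whether] [S [S [S [NP [Pron they]] [VP [V arrived] [NP [Pron they]]]] [Conj or] [S [NP [Pron they]] [VP [V claimed]]]] [Conj or] [S [NP [Pron they]] [VP [V observed] [NP [Pron they]]]]]]]]
The trees differ in how a recursive rule is bracketed over the same span.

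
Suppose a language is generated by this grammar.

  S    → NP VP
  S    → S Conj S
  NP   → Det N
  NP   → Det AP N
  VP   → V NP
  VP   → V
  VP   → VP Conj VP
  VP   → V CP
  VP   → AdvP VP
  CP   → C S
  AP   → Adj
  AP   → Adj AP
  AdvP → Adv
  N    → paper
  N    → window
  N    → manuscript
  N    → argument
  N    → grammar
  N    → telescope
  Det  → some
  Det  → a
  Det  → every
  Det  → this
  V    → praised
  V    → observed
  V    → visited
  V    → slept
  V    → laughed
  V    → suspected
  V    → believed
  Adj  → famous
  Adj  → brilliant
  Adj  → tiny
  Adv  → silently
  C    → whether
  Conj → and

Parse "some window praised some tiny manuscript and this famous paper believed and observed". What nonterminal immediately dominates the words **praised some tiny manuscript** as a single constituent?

VP

[S [S [NP [Det some] [N window]] [VP [V praised] [NP [Det some] [AP [Adj tiny]] [N manuscript]]]] [Conj and] [S [NP [Det this] [AP [Adj famous]] [N paper]] [VP [VP [V believed]] [Conj and] [VP [V observed]]]]]
The span 'praised some tiny manuscript' is the VP node built by VP → V NP.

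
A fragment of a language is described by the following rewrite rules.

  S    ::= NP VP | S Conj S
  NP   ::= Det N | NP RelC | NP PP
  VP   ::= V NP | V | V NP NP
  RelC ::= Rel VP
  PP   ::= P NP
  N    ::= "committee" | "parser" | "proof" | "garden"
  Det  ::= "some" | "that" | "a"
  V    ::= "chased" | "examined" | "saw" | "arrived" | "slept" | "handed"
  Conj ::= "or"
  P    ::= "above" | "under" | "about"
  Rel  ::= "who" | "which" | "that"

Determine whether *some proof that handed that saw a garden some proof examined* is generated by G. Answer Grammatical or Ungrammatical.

S
  NP
    NP
      NP
        Det: some
        N: proof
      RelC
        Rel: that
        VP
          V: handed
    RelC
      Rel: that
      VP
        V: saw
        NP
          Det: a
          N: garden
        NP
          Det: some
          N: proof
  VP
    V: examined
Every word is introduced by a lexical rule and the phrasal rules combine the resulting categories into a single S.

Grammatical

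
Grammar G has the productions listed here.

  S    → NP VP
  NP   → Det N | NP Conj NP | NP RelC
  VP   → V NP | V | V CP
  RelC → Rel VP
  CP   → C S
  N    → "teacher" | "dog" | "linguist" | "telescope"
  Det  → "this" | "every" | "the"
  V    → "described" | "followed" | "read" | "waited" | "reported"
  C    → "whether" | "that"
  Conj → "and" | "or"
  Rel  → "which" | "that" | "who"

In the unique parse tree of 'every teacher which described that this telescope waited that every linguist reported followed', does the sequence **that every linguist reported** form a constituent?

[S [NP [NP [Det every] [N teacher]] [RelC [Rel which] [VP [V described] [CP [C that] [S [NP [Det this] [N telescope]] [VP [V waited] [CP [C that] [S [NP [Det every] [N linguist]] [VP [V reported]]]]]]]]]] [VP [V followed]]]
The words 'that every linguist reported' are exhaustively dominated by a single CP node (built by CP → C S), so they form a constituent.

Yes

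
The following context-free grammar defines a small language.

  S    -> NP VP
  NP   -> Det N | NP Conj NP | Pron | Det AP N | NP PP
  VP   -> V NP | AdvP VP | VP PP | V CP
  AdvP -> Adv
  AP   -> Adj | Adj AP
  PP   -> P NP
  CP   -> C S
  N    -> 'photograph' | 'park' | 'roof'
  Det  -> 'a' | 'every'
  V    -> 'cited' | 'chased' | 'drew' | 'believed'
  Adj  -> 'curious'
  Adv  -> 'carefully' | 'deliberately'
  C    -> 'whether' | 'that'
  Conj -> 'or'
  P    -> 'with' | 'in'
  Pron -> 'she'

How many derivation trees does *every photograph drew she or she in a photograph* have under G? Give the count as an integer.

3

Two of the 3 distinct bracketings:
[S [NP [Det every] [N photograph]] [VP [V drew] [NP [NP [Pron she]] [Conj or] [NP [NP [Pron she]] [PP [P in] [NP [Det a] [N photograph]]]]]]]
[S [NP [Det every] [N photograph]] [VP [V drew] [NP [NP [NP [Pron she]] [Conj or] [NP [Pron she]]] [PP [P in] [NP [Det a] [N photograph]]]]]]
The trees differ in how a recursive rule is bracketed over the same span.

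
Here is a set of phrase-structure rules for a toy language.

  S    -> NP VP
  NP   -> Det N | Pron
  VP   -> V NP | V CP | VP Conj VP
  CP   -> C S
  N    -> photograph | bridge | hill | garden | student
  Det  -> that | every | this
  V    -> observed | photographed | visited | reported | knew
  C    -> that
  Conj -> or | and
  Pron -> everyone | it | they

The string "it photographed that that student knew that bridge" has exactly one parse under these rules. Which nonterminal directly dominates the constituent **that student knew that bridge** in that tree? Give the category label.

CP

S
  NP
    Pron: it
  VP
    V: photographed
    CP
      C: that
      S
        NP
          Det: that
          N: student
        VP
          V: knew
          NP
            Det: that
            N: bridge
The span 'that student knew that bridge' is the S node built by S → NP VP.
Its mother is the CP built by CP → C S.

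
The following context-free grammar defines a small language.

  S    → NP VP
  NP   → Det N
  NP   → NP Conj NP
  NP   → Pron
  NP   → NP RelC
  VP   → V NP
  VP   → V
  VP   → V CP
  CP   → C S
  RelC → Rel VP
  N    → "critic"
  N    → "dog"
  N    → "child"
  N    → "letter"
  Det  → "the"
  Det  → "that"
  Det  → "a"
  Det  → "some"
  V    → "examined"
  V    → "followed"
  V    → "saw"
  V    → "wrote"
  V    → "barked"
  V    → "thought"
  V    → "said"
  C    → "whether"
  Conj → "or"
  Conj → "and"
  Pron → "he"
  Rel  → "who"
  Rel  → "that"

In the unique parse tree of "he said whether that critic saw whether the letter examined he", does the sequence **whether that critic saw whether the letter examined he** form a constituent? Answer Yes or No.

[S [NP [Pron he]] [VP [V said] [CP [C whether] [S [NP [Det that] [N critic]] [VP [V saw] [CP [C whether] [S [NP [Det the] [N letter]] [VP [V examined] [NP [Pron he]]]]]]]]]]
The words 'whether that critic saw whether the letter examined he' are exhaustively dominated by a single CP node (built by CP → C S), so they form a constituent.

Yes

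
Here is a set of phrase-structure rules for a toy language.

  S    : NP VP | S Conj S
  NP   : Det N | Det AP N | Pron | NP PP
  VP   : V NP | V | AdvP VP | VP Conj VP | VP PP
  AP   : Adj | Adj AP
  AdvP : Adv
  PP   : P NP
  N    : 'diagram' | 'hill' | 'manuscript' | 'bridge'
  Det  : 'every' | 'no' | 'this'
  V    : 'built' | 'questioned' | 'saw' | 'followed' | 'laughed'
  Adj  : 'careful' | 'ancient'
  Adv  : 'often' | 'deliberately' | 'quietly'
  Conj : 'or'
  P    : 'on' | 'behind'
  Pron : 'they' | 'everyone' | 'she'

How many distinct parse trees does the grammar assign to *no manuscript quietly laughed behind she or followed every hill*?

Two of the 3 distinct bracketings:
[S [NP [Det no] [N manuscript]] [VP [AdvP [Adv quietly]] [VP [VP [VP [V laughed]] [PP [P behind] [NP [Pron she]]]] [Conj or] [VP [V followed] [NP [Det every] [N hill]]]]]]
[S [NP [Det no] [N manuscript]] [VP [VP [AdvP [Adv quietly]] [VP [VP [V laughed]] [PP [P behind] [NP [Pron she]]]]] [Conj or] [VP [V followed] [NP [Det every] [N hill]]]]]
The trees differ in how a recursive rule is bracketed over the same span.

3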